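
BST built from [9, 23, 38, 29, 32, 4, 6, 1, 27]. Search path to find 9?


BST root = 9
Search for 9: compare at each node
Path: [9]


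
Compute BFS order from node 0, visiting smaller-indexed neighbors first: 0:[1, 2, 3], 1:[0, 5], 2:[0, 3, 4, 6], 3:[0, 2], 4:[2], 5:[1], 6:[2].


BFS queue: start with [0]
Visit order: [0, 1, 2, 3, 5, 4, 6]


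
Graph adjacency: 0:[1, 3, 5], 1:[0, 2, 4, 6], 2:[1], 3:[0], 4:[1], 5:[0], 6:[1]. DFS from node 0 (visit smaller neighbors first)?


DFS stack-based: start with [0]
Visit order: [0, 1, 2, 4, 6, 3, 5]


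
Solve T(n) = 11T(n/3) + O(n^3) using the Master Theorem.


a=11, b=3, c=3. log_3(11)=2.183 < c=3. Case 3: O(n^c) = O(n^3)
Complexity: O(n^3)


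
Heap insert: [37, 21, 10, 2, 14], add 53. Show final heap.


Append 53: [37, 21, 10, 2, 14, 53]
Bubble up: swap idx 5(53) with idx 2(10); swap idx 2(53) with idx 0(37)
Result: [53, 21, 37, 2, 14, 10]


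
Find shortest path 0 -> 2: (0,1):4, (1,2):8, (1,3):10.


Dijkstra from 0:
Distances: {0: 0, 1: 4, 2: 12, 3: 14}
Shortest distance to 2 = 12, path = [0, 1, 2]


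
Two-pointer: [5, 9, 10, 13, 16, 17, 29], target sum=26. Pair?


Two pointers: lo=0, hi=6
Found pair: (9, 17) summing to 26


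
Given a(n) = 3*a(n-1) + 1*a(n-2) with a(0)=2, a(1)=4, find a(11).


Build bottom-up:
...a(9)=59734, a(10)=197288, a(11)=3*197288+1*59734=651598


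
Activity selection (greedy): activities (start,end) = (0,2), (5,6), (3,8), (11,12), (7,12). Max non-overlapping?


Greedy: pick earliest-ending, then skip overlaps.
Selected (3 activities): [(0, 2), (5, 6), (11, 12)]


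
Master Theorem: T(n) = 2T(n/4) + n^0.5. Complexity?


a=2, b=4, c=0.5. log_4(2)=0.5 = c=0.5. Case 2: O(n^c log n) = O(sqrt(n) log n)
Complexity: O(sqrt(n) log n)


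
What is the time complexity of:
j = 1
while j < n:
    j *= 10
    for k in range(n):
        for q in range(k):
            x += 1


Per nesting level: O(log n) * O(n) * O(n) [triangular over k] = O(n^2 log n)
Complexity: O(n^2 log n)


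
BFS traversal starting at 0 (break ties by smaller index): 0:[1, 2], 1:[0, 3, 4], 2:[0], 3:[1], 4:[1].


BFS queue: start with [0]
Visit order: [0, 1, 2, 3, 4]


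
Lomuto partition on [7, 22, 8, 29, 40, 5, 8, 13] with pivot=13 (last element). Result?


Elements <= 13 go left of pivot.
Result: [7, 8, 5, 8, 13, 22, 29, 40], pivot at index 4


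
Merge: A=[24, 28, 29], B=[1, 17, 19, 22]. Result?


Compare heads, take smaller each step.
Merged: [1, 17, 19, 22, 24, 28, 29]


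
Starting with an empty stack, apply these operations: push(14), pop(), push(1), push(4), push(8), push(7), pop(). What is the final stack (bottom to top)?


push(14) -> [14]
pop() returns 14 -> []
push(1) -> [1]
push(4) -> [1, 4]
push(8) -> [1, 4, 8]
push(7) -> [1, 4, 8, 7]
pop() returns 7 -> [1, 4, 8]
Final stack (bottom to top): [1, 4, 8]


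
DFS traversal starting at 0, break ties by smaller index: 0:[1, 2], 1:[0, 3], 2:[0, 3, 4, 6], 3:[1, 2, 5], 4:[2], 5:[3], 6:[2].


DFS stack-based: start with [0]
Visit order: [0, 1, 3, 2, 4, 6, 5]


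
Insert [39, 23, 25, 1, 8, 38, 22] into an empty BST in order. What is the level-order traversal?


Root = 39; build tree by BST insertion.
Level-Order traversal: [39, 23, 1, 25, 8, 38, 22]


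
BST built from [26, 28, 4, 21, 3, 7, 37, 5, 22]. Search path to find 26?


BST root = 26
Search for 26: compare at each node
Path: [26]


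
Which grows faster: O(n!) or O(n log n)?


linearithmic grows slower than factorial
O(n log n) is asymptotically smaller; O(n!) grows faster


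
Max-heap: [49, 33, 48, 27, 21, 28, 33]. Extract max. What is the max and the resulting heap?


Max = 49
Replace root with last, heapify down
Resulting heap: [48, 33, 33, 27, 21, 28]


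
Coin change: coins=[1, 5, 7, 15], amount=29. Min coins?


dp[0]=0; dp[i]=1+min(dp[i-c] for c in coins)
...dp[24]=4, dp[25]=3, dp[26]=4, dp[27]=3, dp[28]=4, dp[29]=3
Minimum coins for 29 = 3


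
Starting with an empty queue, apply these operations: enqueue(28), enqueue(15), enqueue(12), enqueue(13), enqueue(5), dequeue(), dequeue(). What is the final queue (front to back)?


enqueue(28) -> [28]
enqueue(15) -> [28, 15]
enqueue(12) -> [28, 15, 12]
enqueue(13) -> [28, 15, 12, 13]
enqueue(5) -> [28, 15, 12, 13, 5]
dequeue() returns 28 -> [15, 12, 13, 5]
dequeue() returns 15 -> [12, 13, 5]
Final queue (front to back): [12, 13, 5]


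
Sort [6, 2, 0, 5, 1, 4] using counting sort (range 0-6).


Count array: [1, 1, 1, 0, 1, 1, 1]
Reconstruct: [0, 1, 2, 4, 5, 6]


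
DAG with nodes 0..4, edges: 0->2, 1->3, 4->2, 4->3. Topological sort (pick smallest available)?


Kahn's algorithm, process smallest node first
Order: [0, 1, 4, 2, 3]


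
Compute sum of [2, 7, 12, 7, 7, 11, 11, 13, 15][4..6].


Prefix sums: [0, 2, 9, 21, 28, 35, 46, 57, 70, 85]
Sum[4..6] = prefix[7] - prefix[4] = 57 - 28 = 29


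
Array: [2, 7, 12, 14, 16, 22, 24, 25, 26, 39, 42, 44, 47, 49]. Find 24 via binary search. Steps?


Search for 24:
[0,13] mid=6 arr[6]=24
Total: 1 comparisons


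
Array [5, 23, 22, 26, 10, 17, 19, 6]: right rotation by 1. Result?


Right rotate by 1: [6, 5, 23, 22, 26, 10, 17, 19]


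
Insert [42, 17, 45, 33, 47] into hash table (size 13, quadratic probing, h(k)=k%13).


Insertions: 42->slot 3; 17->slot 4; 45->slot 6; 33->slot 7; 47->slot 8
Table: [None, None, None, 42, 17, None, 45, 33, 47, None, None, None, None]


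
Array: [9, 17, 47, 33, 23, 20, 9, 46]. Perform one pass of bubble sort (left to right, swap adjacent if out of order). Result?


After one pass: [9, 17, 33, 23, 20, 9, 46, 47]


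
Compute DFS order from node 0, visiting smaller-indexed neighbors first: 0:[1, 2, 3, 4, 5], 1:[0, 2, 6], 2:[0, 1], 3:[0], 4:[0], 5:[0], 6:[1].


DFS stack-based: start with [0]
Visit order: [0, 1, 2, 6, 3, 4, 5]


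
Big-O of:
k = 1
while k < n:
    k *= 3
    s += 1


Per nesting level: O(log n) = O(log n)
Complexity: O(log n)


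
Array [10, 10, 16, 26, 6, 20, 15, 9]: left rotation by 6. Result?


Left rotate by 6: [15, 9, 10, 10, 16, 26, 6, 20]


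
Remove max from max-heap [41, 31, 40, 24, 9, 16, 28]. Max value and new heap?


Max = 41
Replace root with last, heapify down
Resulting heap: [40, 31, 28, 24, 9, 16]


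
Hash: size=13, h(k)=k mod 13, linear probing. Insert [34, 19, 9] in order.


Insertions: 34->slot 8; 19->slot 6; 9->slot 9
Table: [None, None, None, None, None, None, 19, None, 34, 9, None, None, None]


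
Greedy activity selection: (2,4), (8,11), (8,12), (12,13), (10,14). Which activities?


Greedy: pick earliest-ending, then skip overlaps.
Selected (3 activities): [(2, 4), (8, 11), (12, 13)]


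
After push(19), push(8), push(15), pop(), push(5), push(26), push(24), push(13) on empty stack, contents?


push(19) -> [19]
push(8) -> [19, 8]
push(15) -> [19, 8, 15]
pop() returns 15 -> [19, 8]
push(5) -> [19, 8, 5]
push(26) -> [19, 8, 5, 26]
push(24) -> [19, 8, 5, 26, 24]
push(13) -> [19, 8, 5, 26, 24, 13]
Final stack (bottom to top): [19, 8, 5, 26, 24, 13]


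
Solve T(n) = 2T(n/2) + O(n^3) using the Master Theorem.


a=2, b=2, c=3. log_2(2)=1 < c=3. Case 3: O(n^c) = O(n^3)
Complexity: O(n^3)


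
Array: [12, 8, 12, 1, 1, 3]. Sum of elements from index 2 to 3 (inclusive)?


Prefix sums: [0, 12, 20, 32, 33, 34, 37]
Sum[2..3] = prefix[4] - prefix[2] = 33 - 20 = 13


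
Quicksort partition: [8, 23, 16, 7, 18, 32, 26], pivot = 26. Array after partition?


Elements <= 26 go left of pivot.
Result: [8, 23, 16, 7, 18, 26, 32], pivot at index 5


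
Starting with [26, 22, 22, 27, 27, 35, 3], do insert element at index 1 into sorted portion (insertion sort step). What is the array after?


After one pass: [22, 26, 22, 27, 27, 35, 3]


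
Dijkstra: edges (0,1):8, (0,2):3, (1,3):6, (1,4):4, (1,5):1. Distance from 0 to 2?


Dijkstra from 0:
Distances: {0: 0, 1: 8, 2: 3, 3: 14, 4: 12, 5: 9}
Shortest distance to 2 = 3, path = [0, 2]


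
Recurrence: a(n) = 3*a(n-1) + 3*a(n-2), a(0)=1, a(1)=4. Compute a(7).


Build bottom-up:
...a(5)=819, a(6)=3105, a(7)=3*3105+3*819=11772


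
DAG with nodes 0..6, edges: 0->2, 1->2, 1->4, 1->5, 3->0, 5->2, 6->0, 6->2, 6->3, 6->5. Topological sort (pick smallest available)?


Kahn's algorithm, process smallest node first
Order: [1, 4, 6, 3, 0, 5, 2]


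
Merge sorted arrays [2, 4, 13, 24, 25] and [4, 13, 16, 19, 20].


Compare heads, take smaller each step.
Merged: [2, 4, 4, 13, 13, 16, 19, 20, 24, 25]


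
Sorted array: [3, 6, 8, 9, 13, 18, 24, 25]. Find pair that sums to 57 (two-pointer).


Two pointers: lo=0, hi=7
No pair sums to 57


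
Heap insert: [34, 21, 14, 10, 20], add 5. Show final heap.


Append 5: [34, 21, 14, 10, 20, 5]
Bubble up: no swaps needed
Result: [34, 21, 14, 10, 20, 5]


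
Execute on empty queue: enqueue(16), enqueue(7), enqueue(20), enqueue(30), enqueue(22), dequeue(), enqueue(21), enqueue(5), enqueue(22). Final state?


enqueue(16) -> [16]
enqueue(7) -> [16, 7]
enqueue(20) -> [16, 7, 20]
enqueue(30) -> [16, 7, 20, 30]
enqueue(22) -> [16, 7, 20, 30, 22]
dequeue() returns 16 -> [7, 20, 30, 22]
enqueue(21) -> [7, 20, 30, 22, 21]
enqueue(5) -> [7, 20, 30, 22, 21, 5]
enqueue(22) -> [7, 20, 30, 22, 21, 5, 22]
Final queue (front to back): [7, 20, 30, 22, 21, 5, 22]


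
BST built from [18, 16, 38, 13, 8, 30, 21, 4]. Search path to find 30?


BST root = 18
Search for 30: compare at each node
Path: [18, 38, 30]


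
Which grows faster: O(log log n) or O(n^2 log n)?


double-logarithmic grows slower than n^2 log n
O(log log n) is asymptotically smaller; O(n^2 log n) grows faster


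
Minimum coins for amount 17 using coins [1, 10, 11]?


dp[0]=0; dp[i]=1+min(dp[i-c] for c in coins)
...dp[12]=2, dp[13]=3, dp[14]=4, dp[15]=5, dp[16]=6, dp[17]=7
Minimum coins for 17 = 7


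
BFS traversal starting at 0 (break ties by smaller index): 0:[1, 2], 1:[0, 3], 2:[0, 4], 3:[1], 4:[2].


BFS queue: start with [0]
Visit order: [0, 1, 2, 3, 4]


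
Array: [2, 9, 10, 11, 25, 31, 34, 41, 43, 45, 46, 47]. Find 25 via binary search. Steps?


Search for 25:
[0,11] mid=5 arr[5]=31
[0,4] mid=2 arr[2]=10
[3,4] mid=3 arr[3]=11
[4,4] mid=4 arr[4]=25
Total: 4 comparisons


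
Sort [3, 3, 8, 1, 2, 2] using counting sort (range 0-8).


Count array: [0, 1, 2, 2, 0, 0, 0, 0, 1]
Reconstruct: [1, 2, 2, 3, 3, 8]


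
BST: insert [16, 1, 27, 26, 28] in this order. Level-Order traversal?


Root = 16; build tree by BST insertion.
Level-Order traversal: [16, 1, 27, 26, 28]


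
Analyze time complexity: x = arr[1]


Analysis: constant-time operation, no loop
Complexity: O(1)


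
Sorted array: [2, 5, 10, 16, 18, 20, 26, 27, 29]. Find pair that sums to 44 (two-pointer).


Two pointers: lo=0, hi=8
Found pair: (18, 26) summing to 44


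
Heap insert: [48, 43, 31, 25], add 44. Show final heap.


Append 44: [48, 43, 31, 25, 44]
Bubble up: swap idx 4(44) with idx 1(43)
Result: [48, 44, 31, 25, 43]


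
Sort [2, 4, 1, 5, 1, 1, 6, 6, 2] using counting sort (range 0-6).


Count array: [0, 3, 2, 0, 1, 1, 2]
Reconstruct: [1, 1, 1, 2, 2, 4, 5, 6, 6]


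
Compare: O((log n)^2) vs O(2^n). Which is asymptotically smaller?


polylogarithmic grows slower than exponential
O((log n)^2) is asymptotically smaller; O(2^n) grows faster


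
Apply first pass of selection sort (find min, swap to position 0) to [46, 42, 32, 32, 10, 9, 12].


After one pass: [9, 42, 32, 32, 10, 46, 12]


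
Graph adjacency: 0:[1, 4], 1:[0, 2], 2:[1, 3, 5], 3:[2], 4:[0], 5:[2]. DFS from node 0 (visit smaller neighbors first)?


DFS stack-based: start with [0]
Visit order: [0, 1, 2, 3, 5, 4]


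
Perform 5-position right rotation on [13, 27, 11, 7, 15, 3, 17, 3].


Right rotate by 5: [7, 15, 3, 17, 3, 13, 27, 11]


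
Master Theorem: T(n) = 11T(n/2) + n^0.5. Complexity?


a=11, b=2, c=0.5. log_2(11)=3.459 > c=0.5. Case 1: O(n^log_b(a)) = O(n^3.459)
Complexity: O(n^3.459)


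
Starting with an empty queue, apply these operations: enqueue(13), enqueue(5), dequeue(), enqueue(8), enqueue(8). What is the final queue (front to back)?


enqueue(13) -> [13]
enqueue(5) -> [13, 5]
dequeue() returns 13 -> [5]
enqueue(8) -> [5, 8]
enqueue(8) -> [5, 8, 8]
Final queue (front to back): [5, 8, 8]


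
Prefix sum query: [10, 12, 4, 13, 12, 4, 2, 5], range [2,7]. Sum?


Prefix sums: [0, 10, 22, 26, 39, 51, 55, 57, 62]
Sum[2..7] = prefix[8] - prefix[2] = 62 - 22 = 40


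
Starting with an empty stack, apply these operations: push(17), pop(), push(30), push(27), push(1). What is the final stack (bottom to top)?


push(17) -> [17]
pop() returns 17 -> []
push(30) -> [30]
push(27) -> [30, 27]
push(1) -> [30, 27, 1]
Final stack (bottom to top): [30, 27, 1]


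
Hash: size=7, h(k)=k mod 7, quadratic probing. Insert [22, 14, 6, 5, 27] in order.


Insertions: 22->slot 1; 14->slot 0; 6->slot 6; 5->slot 5; 27->slot 3
Table: [14, 22, None, 27, None, 5, 6]


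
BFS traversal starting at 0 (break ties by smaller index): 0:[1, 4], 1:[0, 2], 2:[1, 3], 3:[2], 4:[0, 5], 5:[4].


BFS queue: start with [0]
Visit order: [0, 1, 4, 2, 5, 3]


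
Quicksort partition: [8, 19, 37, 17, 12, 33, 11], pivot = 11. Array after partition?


Elements <= 11 go left of pivot.
Result: [8, 11, 37, 17, 12, 33, 19], pivot at index 1


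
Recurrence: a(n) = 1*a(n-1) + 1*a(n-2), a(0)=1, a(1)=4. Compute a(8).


Build bottom-up:
...a(6)=37, a(7)=60, a(8)=1*60+1*37=97


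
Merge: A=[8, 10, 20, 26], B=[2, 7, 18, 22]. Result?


Compare heads, take smaller each step.
Merged: [2, 7, 8, 10, 18, 20, 22, 26]


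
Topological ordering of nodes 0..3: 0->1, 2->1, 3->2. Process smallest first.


Kahn's algorithm, process smallest node first
Order: [0, 3, 2, 1]


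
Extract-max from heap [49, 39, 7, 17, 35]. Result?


Max = 49
Replace root with last, heapify down
Resulting heap: [39, 35, 7, 17]


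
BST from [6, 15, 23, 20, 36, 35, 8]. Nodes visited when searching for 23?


BST root = 6
Search for 23: compare at each node
Path: [6, 15, 23]


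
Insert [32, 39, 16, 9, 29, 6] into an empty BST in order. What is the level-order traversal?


Root = 32; build tree by BST insertion.
Level-Order traversal: [32, 16, 39, 9, 29, 6]


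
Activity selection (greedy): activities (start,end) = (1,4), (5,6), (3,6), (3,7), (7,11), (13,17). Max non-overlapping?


Greedy: pick earliest-ending, then skip overlaps.
Selected (4 activities): [(1, 4), (5, 6), (7, 11), (13, 17)]


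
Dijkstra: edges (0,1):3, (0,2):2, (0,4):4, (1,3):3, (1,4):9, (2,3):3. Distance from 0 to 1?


Dijkstra from 0:
Distances: {0: 0, 1: 3, 2: 2, 3: 5, 4: 4}
Shortest distance to 1 = 3, path = [0, 1]


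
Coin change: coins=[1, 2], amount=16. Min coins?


dp[0]=0; dp[i]=1+min(dp[i-c] for c in coins)
...dp[11]=6, dp[12]=6, dp[13]=7, dp[14]=7, dp[15]=8, dp[16]=8
Minimum coins for 16 = 8


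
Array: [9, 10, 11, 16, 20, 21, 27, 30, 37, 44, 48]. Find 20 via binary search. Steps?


Search for 20:
[0,10] mid=5 arr[5]=21
[0,4] mid=2 arr[2]=11
[3,4] mid=3 arr[3]=16
[4,4] mid=4 arr[4]=20
Total: 4 comparisons


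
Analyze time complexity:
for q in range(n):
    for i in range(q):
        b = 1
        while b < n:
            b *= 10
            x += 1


Per nesting level: O(n) * O(n) [triangular over q] * O(log n) = O(n^2 log n)
Complexity: O(n^2 log n)


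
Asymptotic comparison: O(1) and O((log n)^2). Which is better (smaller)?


constant grows slower than polylogarithmic
O(1) is asymptotically smaller; O((log n)^2) grows faster


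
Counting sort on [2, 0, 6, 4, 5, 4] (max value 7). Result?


Count array: [1, 0, 1, 0, 2, 1, 1, 0]
Reconstruct: [0, 2, 4, 4, 5, 6]


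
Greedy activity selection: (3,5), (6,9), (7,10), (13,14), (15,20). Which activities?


Greedy: pick earliest-ending, then skip overlaps.
Selected (4 activities): [(3, 5), (6, 9), (13, 14), (15, 20)]


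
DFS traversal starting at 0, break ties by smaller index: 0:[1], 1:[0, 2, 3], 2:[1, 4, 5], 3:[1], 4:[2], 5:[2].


DFS stack-based: start with [0]
Visit order: [0, 1, 2, 4, 5, 3]


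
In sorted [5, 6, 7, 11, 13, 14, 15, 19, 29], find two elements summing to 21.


Two pointers: lo=0, hi=8
Found pair: (6, 15) summing to 21


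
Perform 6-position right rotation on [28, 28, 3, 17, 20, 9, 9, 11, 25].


Right rotate by 6: [17, 20, 9, 9, 11, 25, 28, 28, 3]


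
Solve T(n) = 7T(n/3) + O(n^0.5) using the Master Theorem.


a=7, b=3, c=0.5. log_3(7)=1.771 > c=0.5. Case 1: O(n^log_b(a)) = O(n^1.771)
Complexity: O(n^1.771)


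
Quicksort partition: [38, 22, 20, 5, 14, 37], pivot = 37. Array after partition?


Elements <= 37 go left of pivot.
Result: [22, 20, 5, 14, 37, 38], pivot at index 4


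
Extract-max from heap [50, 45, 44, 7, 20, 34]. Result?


Max = 50
Replace root with last, heapify down
Resulting heap: [45, 34, 44, 7, 20]


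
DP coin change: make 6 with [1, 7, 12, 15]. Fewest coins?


dp[0]=0; dp[i]=1+min(dp[i-c] for c in coins)
...dp[1]=1, dp[2]=2, dp[3]=3, dp[4]=4, dp[5]=5, dp[6]=6
Minimum coins for 6 = 6


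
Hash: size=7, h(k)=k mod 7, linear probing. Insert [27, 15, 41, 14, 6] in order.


Insertions: 27->slot 6; 15->slot 1; 41->slot 0; 14->slot 2; 6->slot 3
Table: [41, 15, 14, 6, None, None, 27]


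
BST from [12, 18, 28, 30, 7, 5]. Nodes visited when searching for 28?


BST root = 12
Search for 28: compare at each node
Path: [12, 18, 28]


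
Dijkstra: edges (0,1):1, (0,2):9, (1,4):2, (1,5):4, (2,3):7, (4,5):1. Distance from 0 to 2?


Dijkstra from 0:
Distances: {0: 0, 1: 1, 2: 9, 3: 16, 4: 3, 5: 4}
Shortest distance to 2 = 9, path = [0, 2]


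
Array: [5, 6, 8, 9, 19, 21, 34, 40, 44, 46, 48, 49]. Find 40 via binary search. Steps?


Search for 40:
[0,11] mid=5 arr[5]=21
[6,11] mid=8 arr[8]=44
[6,7] mid=6 arr[6]=34
[7,7] mid=7 arr[7]=40
Total: 4 comparisons


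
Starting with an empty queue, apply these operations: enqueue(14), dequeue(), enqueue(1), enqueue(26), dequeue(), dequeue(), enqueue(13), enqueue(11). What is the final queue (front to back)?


enqueue(14) -> [14]
dequeue() returns 14 -> []
enqueue(1) -> [1]
enqueue(26) -> [1, 26]
dequeue() returns 1 -> [26]
dequeue() returns 26 -> []
enqueue(13) -> [13]
enqueue(11) -> [13, 11]
Final queue (front to back): [13, 11]


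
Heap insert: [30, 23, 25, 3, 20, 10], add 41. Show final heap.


Append 41: [30, 23, 25, 3, 20, 10, 41]
Bubble up: swap idx 6(41) with idx 2(25); swap idx 2(41) with idx 0(30)
Result: [41, 23, 30, 3, 20, 10, 25]


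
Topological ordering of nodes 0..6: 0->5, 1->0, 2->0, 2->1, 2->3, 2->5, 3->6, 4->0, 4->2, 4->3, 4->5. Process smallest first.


Kahn's algorithm, process smallest node first
Order: [4, 2, 1, 0, 3, 5, 6]


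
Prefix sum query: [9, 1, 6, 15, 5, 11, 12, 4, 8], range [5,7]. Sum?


Prefix sums: [0, 9, 10, 16, 31, 36, 47, 59, 63, 71]
Sum[5..7] = prefix[8] - prefix[5] = 63 - 36 = 27


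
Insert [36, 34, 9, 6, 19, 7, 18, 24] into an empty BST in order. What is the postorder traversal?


Root = 36; build tree by BST insertion.
Postorder traversal: [7, 6, 18, 24, 19, 9, 34, 36]


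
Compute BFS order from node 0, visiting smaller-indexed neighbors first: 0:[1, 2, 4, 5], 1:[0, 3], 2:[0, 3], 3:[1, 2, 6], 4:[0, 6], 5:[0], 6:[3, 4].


BFS queue: start with [0]
Visit order: [0, 1, 2, 4, 5, 3, 6]


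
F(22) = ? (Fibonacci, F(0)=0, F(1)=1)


F(n)=F(n-1)+F(n-2)
...F(20)=6765, F(21)=10946, F(22)=17711


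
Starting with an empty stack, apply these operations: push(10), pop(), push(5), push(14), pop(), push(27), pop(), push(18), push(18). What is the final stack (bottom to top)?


push(10) -> [10]
pop() returns 10 -> []
push(5) -> [5]
push(14) -> [5, 14]
pop() returns 14 -> [5]
push(27) -> [5, 27]
pop() returns 27 -> [5]
push(18) -> [5, 18]
push(18) -> [5, 18, 18]
Final stack (bottom to top): [5, 18, 18]


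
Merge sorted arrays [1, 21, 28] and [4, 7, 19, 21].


Compare heads, take smaller each step.
Merged: [1, 4, 7, 19, 21, 21, 28]


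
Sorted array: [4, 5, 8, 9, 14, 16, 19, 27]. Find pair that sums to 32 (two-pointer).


Two pointers: lo=0, hi=7
Found pair: (5, 27) summing to 32


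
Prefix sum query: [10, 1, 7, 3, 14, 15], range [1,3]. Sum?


Prefix sums: [0, 10, 11, 18, 21, 35, 50]
Sum[1..3] = prefix[4] - prefix[1] = 21 - 10 = 11


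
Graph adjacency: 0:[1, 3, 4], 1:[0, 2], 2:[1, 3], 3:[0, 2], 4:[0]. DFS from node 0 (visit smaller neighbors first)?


DFS stack-based: start with [0]
Visit order: [0, 1, 2, 3, 4]


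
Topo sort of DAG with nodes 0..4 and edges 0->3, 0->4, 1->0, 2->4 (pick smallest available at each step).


Kahn's algorithm, process smallest node first
Order: [1, 0, 2, 3, 4]


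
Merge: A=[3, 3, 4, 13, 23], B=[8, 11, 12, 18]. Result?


Compare heads, take smaller each step.
Merged: [3, 3, 4, 8, 11, 12, 13, 18, 23]


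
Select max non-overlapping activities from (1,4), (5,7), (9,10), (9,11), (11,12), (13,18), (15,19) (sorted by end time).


Greedy: pick earliest-ending, then skip overlaps.
Selected (5 activities): [(1, 4), (5, 7), (9, 10), (11, 12), (13, 18)]


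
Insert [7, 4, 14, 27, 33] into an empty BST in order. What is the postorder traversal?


Root = 7; build tree by BST insertion.
Postorder traversal: [4, 33, 27, 14, 7]


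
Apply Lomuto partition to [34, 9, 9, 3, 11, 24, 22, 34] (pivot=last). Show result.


Elements <= 34 go left of pivot.
Result: [34, 9, 9, 3, 11, 24, 22, 34], pivot at index 7


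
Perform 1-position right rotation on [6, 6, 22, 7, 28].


Right rotate by 1: [28, 6, 6, 22, 7]


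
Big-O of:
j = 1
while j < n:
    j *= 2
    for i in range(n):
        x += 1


Per nesting level: O(log n) * O(n) = O(n log n)
Complexity: O(n log n)


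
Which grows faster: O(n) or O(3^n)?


linear grows slower than exponential (base 3)
O(n) is asymptotically smaller; O(3^n) grows faster


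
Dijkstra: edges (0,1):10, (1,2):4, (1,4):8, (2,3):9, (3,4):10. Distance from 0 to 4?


Dijkstra from 0:
Distances: {0: 0, 1: 10, 2: 14, 3: 23, 4: 18}
Shortest distance to 4 = 18, path = [0, 1, 4]


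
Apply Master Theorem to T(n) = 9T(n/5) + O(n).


a=9, b=5, c=1. log_5(9)=1.365 > c=1. Case 1: O(n^log_b(a)) = O(n^1.365)
Complexity: O(n^1.365)


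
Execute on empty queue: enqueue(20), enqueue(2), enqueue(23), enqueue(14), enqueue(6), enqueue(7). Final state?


enqueue(20) -> [20]
enqueue(2) -> [20, 2]
enqueue(23) -> [20, 2, 23]
enqueue(14) -> [20, 2, 23, 14]
enqueue(6) -> [20, 2, 23, 14, 6]
enqueue(7) -> [20, 2, 23, 14, 6, 7]
Final queue (front to back): [20, 2, 23, 14, 6, 7]


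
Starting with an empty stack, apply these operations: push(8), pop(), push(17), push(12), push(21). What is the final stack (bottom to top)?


push(8) -> [8]
pop() returns 8 -> []
push(17) -> [17]
push(12) -> [17, 12]
push(21) -> [17, 12, 21]
Final stack (bottom to top): [17, 12, 21]


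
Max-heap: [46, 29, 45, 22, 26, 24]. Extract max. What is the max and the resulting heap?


Max = 46
Replace root with last, heapify down
Resulting heap: [45, 29, 24, 22, 26]


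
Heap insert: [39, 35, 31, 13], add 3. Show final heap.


Append 3: [39, 35, 31, 13, 3]
Bubble up: no swaps needed
Result: [39, 35, 31, 13, 3]


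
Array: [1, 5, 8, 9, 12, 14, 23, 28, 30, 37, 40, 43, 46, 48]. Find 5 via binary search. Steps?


Search for 5:
[0,13] mid=6 arr[6]=23
[0,5] mid=2 arr[2]=8
[0,1] mid=0 arr[0]=1
[1,1] mid=1 arr[1]=5
Total: 4 comparisons


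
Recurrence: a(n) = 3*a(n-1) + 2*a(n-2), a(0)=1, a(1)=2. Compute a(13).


Build bottom-up:
...a(11)=726628, a(12)=2587924, a(13)=3*2587924+2*726628=9217028


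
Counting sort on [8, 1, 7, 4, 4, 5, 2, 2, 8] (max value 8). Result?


Count array: [0, 1, 2, 0, 2, 1, 0, 1, 2]
Reconstruct: [1, 2, 2, 4, 4, 5, 7, 8, 8]


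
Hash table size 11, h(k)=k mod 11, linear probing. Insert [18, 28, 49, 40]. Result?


Insertions: 18->slot 7; 28->slot 6; 49->slot 5; 40->slot 8
Table: [None, None, None, None, None, 49, 28, 18, 40, None, None]


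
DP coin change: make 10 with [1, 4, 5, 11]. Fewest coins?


dp[0]=0; dp[i]=1+min(dp[i-c] for c in coins)
...dp[5]=1, dp[6]=2, dp[7]=3, dp[8]=2, dp[9]=2, dp[10]=2
Minimum coins for 10 = 2


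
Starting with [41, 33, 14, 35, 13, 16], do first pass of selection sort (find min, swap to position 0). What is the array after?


After one pass: [13, 33, 14, 35, 41, 16]


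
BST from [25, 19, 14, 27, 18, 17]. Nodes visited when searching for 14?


BST root = 25
Search for 14: compare at each node
Path: [25, 19, 14]


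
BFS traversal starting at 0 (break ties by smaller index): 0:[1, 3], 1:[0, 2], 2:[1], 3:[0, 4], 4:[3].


BFS queue: start with [0]
Visit order: [0, 1, 3, 2, 4]


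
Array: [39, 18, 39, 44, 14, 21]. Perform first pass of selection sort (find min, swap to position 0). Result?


After one pass: [14, 18, 39, 44, 39, 21]


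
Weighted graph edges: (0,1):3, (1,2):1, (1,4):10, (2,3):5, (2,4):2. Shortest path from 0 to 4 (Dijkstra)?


Dijkstra from 0:
Distances: {0: 0, 1: 3, 2: 4, 3: 9, 4: 6}
Shortest distance to 4 = 6, path = [0, 1, 2, 4]


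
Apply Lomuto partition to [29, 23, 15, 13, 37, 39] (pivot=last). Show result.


Elements <= 39 go left of pivot.
Result: [29, 23, 15, 13, 37, 39], pivot at index 5


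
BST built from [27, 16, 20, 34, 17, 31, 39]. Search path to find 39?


BST root = 27
Search for 39: compare at each node
Path: [27, 34, 39]


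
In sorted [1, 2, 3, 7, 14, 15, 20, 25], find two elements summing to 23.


Two pointers: lo=0, hi=7
Found pair: (3, 20) summing to 23


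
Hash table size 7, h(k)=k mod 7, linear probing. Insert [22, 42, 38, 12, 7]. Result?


Insertions: 22->slot 1; 42->slot 0; 38->slot 3; 12->slot 5; 7->slot 2
Table: [42, 22, 7, 38, None, 12, None]


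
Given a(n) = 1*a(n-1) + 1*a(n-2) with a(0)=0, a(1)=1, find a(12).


Build bottom-up:
...a(10)=55, a(11)=89, a(12)=1*89+1*55=144


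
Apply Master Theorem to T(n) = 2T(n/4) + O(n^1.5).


a=2, b=4, c=1.5. log_4(2)=0.5 < c=1.5. Case 3: O(n^c) = O(n^1.500)
Complexity: O(n^1.500)


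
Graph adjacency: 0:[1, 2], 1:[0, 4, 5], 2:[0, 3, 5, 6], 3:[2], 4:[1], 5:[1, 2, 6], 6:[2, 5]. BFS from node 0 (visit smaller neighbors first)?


BFS queue: start with [0]
Visit order: [0, 1, 2, 4, 5, 3, 6]


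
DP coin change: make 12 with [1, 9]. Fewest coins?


dp[0]=0; dp[i]=1+min(dp[i-c] for c in coins)
...dp[7]=7, dp[8]=8, dp[9]=1, dp[10]=2, dp[11]=3, dp[12]=4
Minimum coins for 12 = 4


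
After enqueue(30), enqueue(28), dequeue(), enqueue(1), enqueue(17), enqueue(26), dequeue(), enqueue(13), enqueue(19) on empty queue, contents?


enqueue(30) -> [30]
enqueue(28) -> [30, 28]
dequeue() returns 30 -> [28]
enqueue(1) -> [28, 1]
enqueue(17) -> [28, 1, 17]
enqueue(26) -> [28, 1, 17, 26]
dequeue() returns 28 -> [1, 17, 26]
enqueue(13) -> [1, 17, 26, 13]
enqueue(19) -> [1, 17, 26, 13, 19]
Final queue (front to back): [1, 17, 26, 13, 19]


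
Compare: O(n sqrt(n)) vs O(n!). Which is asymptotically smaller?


n^1.5 grows slower than factorial
O(n sqrt(n)) is asymptotically smaller; O(n!) grows faster


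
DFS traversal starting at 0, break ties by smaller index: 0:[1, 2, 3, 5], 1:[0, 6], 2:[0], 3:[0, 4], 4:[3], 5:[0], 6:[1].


DFS stack-based: start with [0]
Visit order: [0, 1, 6, 2, 3, 4, 5]


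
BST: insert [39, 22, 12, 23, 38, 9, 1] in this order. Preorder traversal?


Root = 39; build tree by BST insertion.
Preorder traversal: [39, 22, 12, 9, 1, 23, 38]


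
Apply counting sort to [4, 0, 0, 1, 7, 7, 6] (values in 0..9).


Count array: [2, 1, 0, 0, 1, 0, 1, 2, 0, 0]
Reconstruct: [0, 0, 1, 4, 6, 7, 7]


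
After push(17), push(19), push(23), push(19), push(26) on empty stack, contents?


push(17) -> [17]
push(19) -> [17, 19]
push(23) -> [17, 19, 23]
push(19) -> [17, 19, 23, 19]
push(26) -> [17, 19, 23, 19, 26]
Final stack (bottom to top): [17, 19, 23, 19, 26]


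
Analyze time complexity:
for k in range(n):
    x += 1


Per nesting level: O(n) = O(n)
Complexity: O(n)


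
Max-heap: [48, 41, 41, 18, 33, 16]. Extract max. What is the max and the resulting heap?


Max = 48
Replace root with last, heapify down
Resulting heap: [41, 33, 41, 18, 16]


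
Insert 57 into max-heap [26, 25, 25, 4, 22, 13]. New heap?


Append 57: [26, 25, 25, 4, 22, 13, 57]
Bubble up: swap idx 6(57) with idx 2(25); swap idx 2(57) with idx 0(26)
Result: [57, 25, 26, 4, 22, 13, 25]


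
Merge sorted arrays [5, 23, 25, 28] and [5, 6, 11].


Compare heads, take smaller each step.
Merged: [5, 5, 6, 11, 23, 25, 28]


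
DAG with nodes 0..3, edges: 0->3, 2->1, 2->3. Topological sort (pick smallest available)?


Kahn's algorithm, process smallest node first
Order: [0, 2, 1, 3]


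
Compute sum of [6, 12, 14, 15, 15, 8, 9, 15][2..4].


Prefix sums: [0, 6, 18, 32, 47, 62, 70, 79, 94]
Sum[2..4] = prefix[5] - prefix[2] = 62 - 18 = 44


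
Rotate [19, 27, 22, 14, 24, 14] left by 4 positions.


Left rotate by 4: [24, 14, 19, 27, 22, 14]


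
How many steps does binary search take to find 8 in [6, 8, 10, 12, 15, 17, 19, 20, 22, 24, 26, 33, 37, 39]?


Search for 8:
[0,13] mid=6 arr[6]=19
[0,5] mid=2 arr[2]=10
[0,1] mid=0 arr[0]=6
[1,1] mid=1 arr[1]=8
Total: 4 comparisons


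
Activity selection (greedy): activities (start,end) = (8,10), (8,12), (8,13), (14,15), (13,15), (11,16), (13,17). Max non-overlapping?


Greedy: pick earliest-ending, then skip overlaps.
Selected (2 activities): [(8, 10), (14, 15)]


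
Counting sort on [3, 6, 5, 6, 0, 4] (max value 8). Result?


Count array: [1, 0, 0, 1, 1, 1, 2, 0, 0]
Reconstruct: [0, 3, 4, 5, 6, 6]


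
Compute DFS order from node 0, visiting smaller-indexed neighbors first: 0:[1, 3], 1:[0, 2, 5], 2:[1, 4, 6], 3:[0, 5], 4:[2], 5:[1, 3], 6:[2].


DFS stack-based: start with [0]
Visit order: [0, 1, 2, 4, 6, 5, 3]


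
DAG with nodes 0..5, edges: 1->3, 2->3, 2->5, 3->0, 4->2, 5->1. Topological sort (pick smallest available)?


Kahn's algorithm, process smallest node first
Order: [4, 2, 5, 1, 3, 0]


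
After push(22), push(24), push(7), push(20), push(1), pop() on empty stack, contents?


push(22) -> [22]
push(24) -> [22, 24]
push(7) -> [22, 24, 7]
push(20) -> [22, 24, 7, 20]
push(1) -> [22, 24, 7, 20, 1]
pop() returns 1 -> [22, 24, 7, 20]
Final stack (bottom to top): [22, 24, 7, 20]


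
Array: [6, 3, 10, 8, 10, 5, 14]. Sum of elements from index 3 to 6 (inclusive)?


Prefix sums: [0, 6, 9, 19, 27, 37, 42, 56]
Sum[3..6] = prefix[7] - prefix[3] = 56 - 19 = 37


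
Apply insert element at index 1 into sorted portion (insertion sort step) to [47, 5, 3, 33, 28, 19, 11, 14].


After one pass: [5, 47, 3, 33, 28, 19, 11, 14]


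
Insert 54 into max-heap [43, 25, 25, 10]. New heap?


Append 54: [43, 25, 25, 10, 54]
Bubble up: swap idx 4(54) with idx 1(25); swap idx 1(54) with idx 0(43)
Result: [54, 43, 25, 10, 25]


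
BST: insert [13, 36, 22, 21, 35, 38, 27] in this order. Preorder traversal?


Root = 13; build tree by BST insertion.
Preorder traversal: [13, 36, 22, 21, 35, 27, 38]


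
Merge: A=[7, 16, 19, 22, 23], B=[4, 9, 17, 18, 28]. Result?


Compare heads, take smaller each step.
Merged: [4, 7, 9, 16, 17, 18, 19, 22, 23, 28]


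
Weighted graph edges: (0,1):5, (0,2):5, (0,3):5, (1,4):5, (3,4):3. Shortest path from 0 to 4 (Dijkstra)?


Dijkstra from 0:
Distances: {0: 0, 1: 5, 2: 5, 3: 5, 4: 8}
Shortest distance to 4 = 8, path = [0, 3, 4]


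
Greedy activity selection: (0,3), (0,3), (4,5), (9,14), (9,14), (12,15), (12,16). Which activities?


Greedy: pick earliest-ending, then skip overlaps.
Selected (3 activities): [(0, 3), (4, 5), (9, 14)]


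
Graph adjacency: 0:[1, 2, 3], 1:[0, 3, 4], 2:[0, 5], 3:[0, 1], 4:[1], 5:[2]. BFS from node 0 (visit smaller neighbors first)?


BFS queue: start with [0]
Visit order: [0, 1, 2, 3, 4, 5]


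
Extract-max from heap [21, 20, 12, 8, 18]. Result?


Max = 21
Replace root with last, heapify down
Resulting heap: [20, 18, 12, 8]


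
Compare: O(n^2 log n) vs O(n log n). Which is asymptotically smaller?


linearithmic grows slower than n^2 log n
O(n log n) is asymptotically smaller; O(n^2 log n) grows faster


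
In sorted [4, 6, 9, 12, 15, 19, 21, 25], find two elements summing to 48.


Two pointers: lo=0, hi=7
No pair sums to 48


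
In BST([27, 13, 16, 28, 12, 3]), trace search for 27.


BST root = 27
Search for 27: compare at each node
Path: [27]


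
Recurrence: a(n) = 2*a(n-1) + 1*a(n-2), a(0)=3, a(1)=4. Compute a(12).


Build bottom-up:
...a(10)=12467, a(11)=30098, a(12)=2*30098+1*12467=72663


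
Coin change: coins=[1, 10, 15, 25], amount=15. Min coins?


dp[0]=0; dp[i]=1+min(dp[i-c] for c in coins)
...dp[10]=1, dp[11]=2, dp[12]=3, dp[13]=4, dp[14]=5, dp[15]=1
Minimum coins for 15 = 1


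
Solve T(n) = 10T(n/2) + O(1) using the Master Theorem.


a=10, b=2, c=0. log_2(10)=3.322 > c=0. Case 1: O(n^log_b(a)) = O(n^3.322)
Complexity: O(n^3.322)


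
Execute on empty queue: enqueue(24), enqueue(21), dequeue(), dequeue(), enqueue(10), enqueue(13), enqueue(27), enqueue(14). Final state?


enqueue(24) -> [24]
enqueue(21) -> [24, 21]
dequeue() returns 24 -> [21]
dequeue() returns 21 -> []
enqueue(10) -> [10]
enqueue(13) -> [10, 13]
enqueue(27) -> [10, 13, 27]
enqueue(14) -> [10, 13, 27, 14]
Final queue (front to back): [10, 13, 27, 14]


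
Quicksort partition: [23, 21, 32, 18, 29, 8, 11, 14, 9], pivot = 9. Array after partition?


Elements <= 9 go left of pivot.
Result: [8, 9, 32, 18, 29, 23, 11, 14, 21], pivot at index 1


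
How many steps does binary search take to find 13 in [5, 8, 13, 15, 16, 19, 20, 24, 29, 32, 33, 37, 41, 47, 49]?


Search for 13:
[0,14] mid=7 arr[7]=24
[0,6] mid=3 arr[3]=15
[0,2] mid=1 arr[1]=8
[2,2] mid=2 arr[2]=13
Total: 4 comparisons


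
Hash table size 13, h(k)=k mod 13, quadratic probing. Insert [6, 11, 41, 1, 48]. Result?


Insertions: 6->slot 6; 11->slot 11; 41->slot 2; 1->slot 1; 48->slot 9
Table: [None, 1, 41, None, None, None, 6, None, None, 48, None, 11, None]


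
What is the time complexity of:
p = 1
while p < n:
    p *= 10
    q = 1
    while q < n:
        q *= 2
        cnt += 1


Per nesting level: O(log n) * O(log n) = O((log n)^2)
Complexity: O((log n)^2)


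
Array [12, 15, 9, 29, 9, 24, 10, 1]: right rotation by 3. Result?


Right rotate by 3: [24, 10, 1, 12, 15, 9, 29, 9]


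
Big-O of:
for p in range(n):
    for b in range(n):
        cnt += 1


Per nesting level: O(n) * O(n) = O(n^2)
Complexity: O(n^2)


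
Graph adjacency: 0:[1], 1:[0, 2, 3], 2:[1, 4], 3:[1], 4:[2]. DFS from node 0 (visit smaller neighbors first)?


DFS stack-based: start with [0]
Visit order: [0, 1, 2, 4, 3]


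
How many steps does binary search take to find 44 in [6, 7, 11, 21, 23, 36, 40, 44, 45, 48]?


Search for 44:
[0,9] mid=4 arr[4]=23
[5,9] mid=7 arr[7]=44
Total: 2 comparisons


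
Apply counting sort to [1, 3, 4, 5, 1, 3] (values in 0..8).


Count array: [0, 2, 0, 2, 1, 1, 0, 0, 0]
Reconstruct: [1, 1, 3, 3, 4, 5]


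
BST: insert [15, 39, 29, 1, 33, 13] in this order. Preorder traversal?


Root = 15; build tree by BST insertion.
Preorder traversal: [15, 1, 13, 39, 29, 33]


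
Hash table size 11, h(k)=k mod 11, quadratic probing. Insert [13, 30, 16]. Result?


Insertions: 13->slot 2; 30->slot 8; 16->slot 5
Table: [None, None, 13, None, None, 16, None, None, 30, None, None]


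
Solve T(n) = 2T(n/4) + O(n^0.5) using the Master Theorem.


a=2, b=4, c=0.5. log_4(2)=0.5 = c=0.5. Case 2: O(n^c log n) = O(sqrt(n) log n)
Complexity: O(sqrt(n) log n)


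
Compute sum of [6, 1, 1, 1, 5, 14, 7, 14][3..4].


Prefix sums: [0, 6, 7, 8, 9, 14, 28, 35, 49]
Sum[3..4] = prefix[5] - prefix[3] = 14 - 8 = 6


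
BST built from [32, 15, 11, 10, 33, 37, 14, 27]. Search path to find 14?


BST root = 32
Search for 14: compare at each node
Path: [32, 15, 11, 14]


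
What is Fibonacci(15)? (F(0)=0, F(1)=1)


F(n)=F(n-1)+F(n-2)
...F(13)=233, F(14)=377, F(15)=610


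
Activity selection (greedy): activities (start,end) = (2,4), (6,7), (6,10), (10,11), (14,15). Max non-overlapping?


Greedy: pick earliest-ending, then skip overlaps.
Selected (4 activities): [(2, 4), (6, 7), (10, 11), (14, 15)]


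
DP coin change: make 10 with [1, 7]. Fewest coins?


dp[0]=0; dp[i]=1+min(dp[i-c] for c in coins)
...dp[5]=5, dp[6]=6, dp[7]=1, dp[8]=2, dp[9]=3, dp[10]=4
Minimum coins for 10 = 4


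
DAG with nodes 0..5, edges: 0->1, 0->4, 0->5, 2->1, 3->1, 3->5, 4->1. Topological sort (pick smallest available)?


Kahn's algorithm, process smallest node first
Order: [0, 2, 3, 4, 1, 5]


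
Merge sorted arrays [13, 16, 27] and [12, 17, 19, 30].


Compare heads, take smaller each step.
Merged: [12, 13, 16, 17, 19, 27, 30]


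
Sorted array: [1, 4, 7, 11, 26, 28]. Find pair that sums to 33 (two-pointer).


Two pointers: lo=0, hi=5
Found pair: (7, 26) summing to 33


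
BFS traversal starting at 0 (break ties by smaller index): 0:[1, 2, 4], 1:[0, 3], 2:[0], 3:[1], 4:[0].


BFS queue: start with [0]
Visit order: [0, 1, 2, 4, 3]


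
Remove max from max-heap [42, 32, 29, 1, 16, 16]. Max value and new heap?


Max = 42
Replace root with last, heapify down
Resulting heap: [32, 16, 29, 1, 16]


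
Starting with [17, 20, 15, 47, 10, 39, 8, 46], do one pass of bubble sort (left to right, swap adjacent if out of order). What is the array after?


After one pass: [17, 15, 20, 10, 39, 8, 46, 47]


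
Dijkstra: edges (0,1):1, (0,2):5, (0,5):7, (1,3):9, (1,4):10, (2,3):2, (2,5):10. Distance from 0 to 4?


Dijkstra from 0:
Distances: {0: 0, 1: 1, 2: 5, 3: 7, 4: 11, 5: 7}
Shortest distance to 4 = 11, path = [0, 1, 4]


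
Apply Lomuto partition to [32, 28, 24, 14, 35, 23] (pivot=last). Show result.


Elements <= 23 go left of pivot.
Result: [14, 23, 24, 32, 35, 28], pivot at index 1


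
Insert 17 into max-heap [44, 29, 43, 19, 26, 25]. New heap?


Append 17: [44, 29, 43, 19, 26, 25, 17]
Bubble up: no swaps needed
Result: [44, 29, 43, 19, 26, 25, 17]


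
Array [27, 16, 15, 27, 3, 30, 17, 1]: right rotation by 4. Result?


Right rotate by 4: [3, 30, 17, 1, 27, 16, 15, 27]


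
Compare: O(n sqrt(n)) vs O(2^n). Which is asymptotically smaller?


n^1.5 grows slower than exponential
O(n sqrt(n)) is asymptotically smaller; O(2^n) grows faster


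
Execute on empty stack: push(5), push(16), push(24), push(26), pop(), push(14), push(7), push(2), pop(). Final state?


push(5) -> [5]
push(16) -> [5, 16]
push(24) -> [5, 16, 24]
push(26) -> [5, 16, 24, 26]
pop() returns 26 -> [5, 16, 24]
push(14) -> [5, 16, 24, 14]
push(7) -> [5, 16, 24, 14, 7]
push(2) -> [5, 16, 24, 14, 7, 2]
pop() returns 2 -> [5, 16, 24, 14, 7]
Final stack (bottom to top): [5, 16, 24, 14, 7]


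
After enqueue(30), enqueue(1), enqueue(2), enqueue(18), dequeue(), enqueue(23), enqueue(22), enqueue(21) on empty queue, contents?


enqueue(30) -> [30]
enqueue(1) -> [30, 1]
enqueue(2) -> [30, 1, 2]
enqueue(18) -> [30, 1, 2, 18]
dequeue() returns 30 -> [1, 2, 18]
enqueue(23) -> [1, 2, 18, 23]
enqueue(22) -> [1, 2, 18, 23, 22]
enqueue(21) -> [1, 2, 18, 23, 22, 21]
Final queue (front to back): [1, 2, 18, 23, 22, 21]


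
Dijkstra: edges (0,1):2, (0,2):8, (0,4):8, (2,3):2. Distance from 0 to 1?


Dijkstra from 0:
Distances: {0: 0, 1: 2, 2: 8, 3: 10, 4: 8}
Shortest distance to 1 = 2, path = [0, 1]
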